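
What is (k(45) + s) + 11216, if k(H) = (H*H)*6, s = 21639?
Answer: 45005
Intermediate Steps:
k(H) = 6*H² (k(H) = H²*6 = 6*H²)
(k(45) + s) + 11216 = (6*45² + 21639) + 11216 = (6*2025 + 21639) + 11216 = (12150 + 21639) + 11216 = 33789 + 11216 = 45005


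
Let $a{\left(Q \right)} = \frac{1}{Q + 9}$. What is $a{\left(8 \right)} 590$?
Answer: $\frac{590}{17} \approx 34.706$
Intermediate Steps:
$a{\left(Q \right)} = \frac{1}{9 + Q}$
$a{\left(8 \right)} 590 = \frac{1}{9 + 8} \cdot 590 = \frac{1}{17} \cdot 590 = \frac{590}{17}$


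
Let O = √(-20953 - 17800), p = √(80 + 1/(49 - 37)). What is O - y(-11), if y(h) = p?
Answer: -31*√3/6 + I*√38753 ≈ -8.9489 + 196.86*I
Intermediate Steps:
p = 31*√3/6 (p = √(80 + 1/12) = √(961/12) = 31*√3/6 ≈ 8.9489)
O = I*√38753 (O = √(-38753) = I*√38753 ≈ 196.86*I)
y(h) = 31*√3/6
O - y(-11) = I*√38753 - 31*√3/6 = -31*√3/6 + I*√38753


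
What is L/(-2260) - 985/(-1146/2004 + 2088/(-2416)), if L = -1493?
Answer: 28094815601/40921820 ≈ 686.55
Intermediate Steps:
L/(-2260) - 985/(-1146/2004 + 2088/(-2416)) = -1493/(-2260) - 985/(-1146/2004 + 2088/(-2416)) = -1493*(-1/2260) - 985/(-1146*1/2004 + 2088*(-1/2416)) = 1493/2260 - 985/(-191/334 - 261/302) = 1493/2260 - 985/(-36214/25217) = 1493/2260 - 985*(-25217/36214) = 1493/2260 + 24838745/36214 = 28094815601/40921820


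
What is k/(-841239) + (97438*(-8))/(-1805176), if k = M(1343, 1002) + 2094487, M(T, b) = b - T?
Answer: -390569116780/189823056633 ≈ -2.0575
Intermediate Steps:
k = 2094146 (k = (1002 - 1*1343) + 2094487 = (1002 - 1343) + 2094487 = -341 + 2094487 = 2094146)
k/(-841239) + (97438*(-8))/(-1805176) = 2094146/(-841239) + (97438*(-8))/(-1805176) = 2094146*(-1/841239) - 779504*(-1/1805176) = -2094146/841239 + 97438/225647 = -390569116780/189823056633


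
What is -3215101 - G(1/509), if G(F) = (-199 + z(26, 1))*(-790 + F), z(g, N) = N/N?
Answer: -1716103991/509 ≈ -3.3715e+6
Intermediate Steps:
z(g, N) = 1
G(F) = 156420 - 198*F (G(F) = (-199 + 1)*(-790 + F) = -198*(-790 + F) = 156420 - 198*F)
-3215101 - G(1/509) = -3215101 - (156420 - 198/509) = -3215101 - 1*79617582/509 = -3215101 - 79617582/509 = -1716103991/509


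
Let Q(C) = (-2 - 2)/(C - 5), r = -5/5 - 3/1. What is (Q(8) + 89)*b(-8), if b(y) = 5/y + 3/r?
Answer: -2893/24 ≈ -120.54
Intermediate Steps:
r = -4 (r = -5*1/5 - 3*1 = -1 - 3 = -4)
b(y) = -3/4 + 5/y (b(y) = 5/y + 3/(-4) = 5/y + 3*(-1/4) = 5/y - 3/4 = -3/4 + 5/y)
Q(C) = -4/(-5 + C)
(Q(8) + 89)*b(-8) = (-4/(-5 + 8) + 89)*(-3/4 + 5/(-8)) = (-4/3 + 89)*(-3/4 + 5*(-1/8)) = (-4*1/3 + 89)*(-3/4 - 5/8) = (-4/3 + 89)*(-11/8) = (263/3)*(-11/8) = -2893/24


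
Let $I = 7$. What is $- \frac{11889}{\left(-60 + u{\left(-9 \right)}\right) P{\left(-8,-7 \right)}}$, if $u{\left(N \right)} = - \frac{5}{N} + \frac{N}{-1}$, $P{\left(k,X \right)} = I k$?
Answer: $- \frac{107001}{25424} \approx -4.2087$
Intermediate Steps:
$P{\left(k,X \right)} = 7 k$
$u{\left(N \right)} = - N - \frac{5}{N}$ ($u{\left(N \right)} = - \frac{5}{N} + N \left(-1\right) = - \frac{5}{N} - N = - N - \frac{5}{N}$)
$- \frac{11889}{\left(-60 + u{\left(-9 \right)}\right) P{\left(-8,-7 \right)}} = - \frac{11889}{\left(-60 - \left(-9 + \frac{5}{-9}\right)\right) 7 \left(-8\right)} = - \frac{11889}{\left(-60 + \left(9 - - \frac{5}{9}\right)\right) \left(-56\right)} = - \frac{11889}{\left(-60 + \left(9 + \frac{5}{9}\right)\right) \left(-56\right)} = - \frac{11889}{\left(-60 + \frac{86}{9}\right) \left(-56\right)} = - \frac{11889}{\left(- \frac{454}{9}\right) \left(-56\right)} = - \frac{11889}{\frac{25424}{9}} = \left(-11889\right) \frac{9}{25424} = - \frac{107001}{25424}$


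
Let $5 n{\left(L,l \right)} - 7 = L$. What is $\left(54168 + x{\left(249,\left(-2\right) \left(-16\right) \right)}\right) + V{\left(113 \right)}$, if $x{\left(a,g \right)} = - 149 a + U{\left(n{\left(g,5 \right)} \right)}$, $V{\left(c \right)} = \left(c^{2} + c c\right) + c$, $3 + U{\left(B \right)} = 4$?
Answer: $42719$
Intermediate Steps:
$n{\left(L,l \right)} = \frac{7}{5} + \frac{L}{5}$
$U{\left(B \right)} = 1$ ($U{\left(B \right)} = -3 + 4 = 1$)
$V{\left(c \right)} = c + 2 c^{2}$ ($V{\left(c \right)} = \left(c^{2} + c^{2}\right) + c = 2 c^{2} + c = c + 2 c^{2}$)
$x{\left(a,g \right)} = 1 - 149 a$ ($x{\left(a,g \right)} = - 149 a + 1 = 1 - 149 a$)
$\left(54168 + x{\left(249,\left(-2\right) \left(-16\right) \right)}\right) + V{\left(113 \right)} = \left(54168 + \left(1 - 37101\right)\right) + 113 \left(1 + 2 \cdot 113\right) = \left(54168 + \left(1 - 37101\right)\right) + 113 \left(1 + 226\right) = \left(54168 - 37100\right) + 113 \cdot 227 = 17068 + 25651 = 42719$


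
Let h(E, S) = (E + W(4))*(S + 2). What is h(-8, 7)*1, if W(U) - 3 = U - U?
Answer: -45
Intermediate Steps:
W(U) = 3 (W(U) = 3 + (U - U) = 3 + 0 = 3)
h(E, S) = (2 + S)*(3 + E) (h(E, S) = (E + 3)*(S + 2) = (3 + E)*(2 + S) = (2 + S)*(3 + E))
h(-8, 7)*1 = (6 + 2*(-8) + 3*7 - 8*7)*1 = (6 - 16 + 21 - 56)*1 = -45*1 = -45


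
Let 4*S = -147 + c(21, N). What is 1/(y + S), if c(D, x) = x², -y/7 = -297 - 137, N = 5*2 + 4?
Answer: 4/12201 ≈ 0.00032784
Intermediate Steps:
N = 14 (N = 10 + 4 = 14)
y = 3038 (y = -7*(-297 - 137) = -7*(-434) = 3038)
S = 49/4 (S = (-147 + 14²)/4 = (-147 + 196)/4 = (¼)*49 = 49/4 ≈ 12.250)
1/(y + S) = 1/(3038 + 49/4) = 1/(12201/4) = 4/12201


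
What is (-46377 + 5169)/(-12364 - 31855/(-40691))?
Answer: 1676794728/503071669 ≈ 3.3331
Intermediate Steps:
(-46377 + 5169)/(-12364 - 31855/(-40691)) = -41208/(-12364 - 31855*(-1/40691)) = -41208/(-12364 + 31855/40691) = -41208/(-503071669/40691) = -41208*(-40691/503071669) = 1676794728/503071669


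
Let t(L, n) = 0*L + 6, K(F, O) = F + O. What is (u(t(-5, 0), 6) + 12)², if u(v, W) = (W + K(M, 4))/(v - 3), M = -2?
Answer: 1936/9 ≈ 215.11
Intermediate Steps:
t(L, n) = 6 (t(L, n) = 0 + 6 = 6)
u(v, W) = (2 + W)/(-3 + v) (u(v, W) = (W + (-2 + 4))/(v - 3) = (W + 2)/(-3 + v) = (2 + W)/(-3 + v))
(u(t(-5, 0), 6) + 12)² = ((2 + 6)/(-3 + 6) + 12)² = (8/3 + 12)² = (44/3)² = 1936/9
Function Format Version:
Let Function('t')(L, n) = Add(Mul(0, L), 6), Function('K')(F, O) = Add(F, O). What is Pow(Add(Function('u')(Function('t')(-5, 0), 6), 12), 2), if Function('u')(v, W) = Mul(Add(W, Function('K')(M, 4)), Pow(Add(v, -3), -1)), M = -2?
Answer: Rational(1936, 9) ≈ 215.11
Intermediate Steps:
Function('t')(L, n) = 6 (Function('t')(L, n) = Add(0, 6) = 6)
Function('u')(v, W) = Mul(Pow(Add(-3, v), -1), Add(2, W)) (Function('u')(v, W) = Mul(Add(W, Add(-2, 4)), Pow(Add(v, -3), -1)) = Mul(Add(W, 2), Pow(Add(-3, v), -1)) = Mul(Add(2, W), Pow(Add(-3, v), -1)) = Mul(Pow(Add(-3, v), -1), Add(2, W)))
Pow(Add(Function('u')(Function('t')(-5, 0), 6), 12), 2) = Pow(Add(Mul(Pow(Add(-3, 6), -1), Add(2, 6)), 12), 2) = Pow(Add(Mul(Pow(3, -1), 8), 12), 2) = Pow(Add(Mul(Rational(1, 3), 8), 12), 2) = Pow(Add(Rational(8, 3), 12), 2) = Pow(Rational(44, 3), 2) = Rational(1936, 9)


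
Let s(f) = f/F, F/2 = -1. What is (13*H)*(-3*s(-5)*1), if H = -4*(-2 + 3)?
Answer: 390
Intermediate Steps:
F = -2 (F = 2*(-1) = -2)
s(f) = -f/2 (s(f) = f/(-2) = f*(-1/2) = -f/2)
H = -4 (H = -4*1 = -4)
(13*H)*(-3*s(-5)*1) = (13*(-4))*(-(-3)*(-5)/2*1) = -52*(-3*5/2) = -(-390) = -52*(-15/2) = 390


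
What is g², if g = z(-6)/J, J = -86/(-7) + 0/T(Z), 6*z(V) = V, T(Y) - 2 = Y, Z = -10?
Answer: 49/7396 ≈ 0.0066252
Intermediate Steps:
T(Y) = 2 + Y
z(V) = V/6
J = 86/7 (J = -86/(-7) + 0/(2 - 10) = -86*(-⅐) + 0/(-8) = 86/7 + 0*(-⅛) = 86/7 + 0 = 86/7 ≈ 12.286)
g = -7/86 (g = ((⅙)*(-6))/(86/7) = -1*7/86 = -7/86 ≈ -0.081395)
g² = (-7/86)² = 49/7396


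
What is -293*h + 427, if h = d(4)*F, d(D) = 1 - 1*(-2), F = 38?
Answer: -32975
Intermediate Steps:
d(D) = 3 (d(D) = 1 + 2 = 3)
h = 114 (h = 3*38 = 114)
-293*h + 427 = -293*114 + 427 = -33402 + 427 = -32975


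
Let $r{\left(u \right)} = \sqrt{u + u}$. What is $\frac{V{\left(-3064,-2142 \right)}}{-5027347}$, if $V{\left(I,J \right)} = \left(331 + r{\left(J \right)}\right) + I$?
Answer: $\frac{2733}{5027347} - \frac{6 i \sqrt{119}}{5027347} \approx 0.00054363 - 1.3019 \cdot 10^{-5} i$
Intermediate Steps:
$r{\left(u \right)} = \sqrt{2} \sqrt{u}$ ($r{\left(u \right)} = \sqrt{2 u} = \sqrt{2} \sqrt{u}$)
$V{\left(I,J \right)} = 331 + I + \sqrt{2} \sqrt{J}$ ($V{\left(I,J \right)} = \left(331 + \sqrt{2} \sqrt{J}\right) + I = 331 + I + \sqrt{2} \sqrt{J}$)
$\frac{V{\left(-3064,-2142 \right)}}{-5027347} = \frac{331 - 3064 + \sqrt{2} \sqrt{-2142}}{-5027347} = \left(331 - 3064 + \sqrt{2} \cdot 3 i \sqrt{238}\right) \left(- \frac{1}{5027347}\right) = \left(331 - 3064 + 6 i \sqrt{119}\right) \left(- \frac{1}{5027347}\right) = \left(-2733 + 6 i \sqrt{119}\right) \left(- \frac{1}{5027347}\right) = \frac{2733}{5027347} - \frac{6 i \sqrt{119}}{5027347}$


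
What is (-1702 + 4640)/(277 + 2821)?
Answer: 1469/1549 ≈ 0.94835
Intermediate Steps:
(-1702 + 4640)/(277 + 2821) = 2938/3098 = 2938*(1/3098) = 1469/1549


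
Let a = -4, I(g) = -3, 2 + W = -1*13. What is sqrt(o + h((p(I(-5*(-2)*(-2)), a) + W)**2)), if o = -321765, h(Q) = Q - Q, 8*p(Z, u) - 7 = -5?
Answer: I*sqrt(321765) ≈ 567.24*I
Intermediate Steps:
W = -15 (W = -2 - 1*13 = -2 - 13 = -15)
p(Z, u) = 1/4 (p(Z, u) = 7/8 + (1/8)*(-5) = 7/8 - 5/8 = 1/4)
h(Q) = 0
sqrt(o + h((p(I(-5*(-2)*(-2)), a) + W)**2)) = sqrt(-321765 + 0) = sqrt(-321765) = I*sqrt(321765)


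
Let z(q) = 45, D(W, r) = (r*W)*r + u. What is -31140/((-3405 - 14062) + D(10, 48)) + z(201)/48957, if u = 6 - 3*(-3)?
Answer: -127022460/22797643 ≈ -5.5717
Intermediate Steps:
u = 15 (u = 6 + 9 = 15)
D(W, r) = 15 + W*r² (D(W, r) = (r*W)*r + 15 = (W*r)*r + 15 = W*r² + 15 = 15 + W*r²)
-31140/((-3405 - 14062) + D(10, 48)) + z(201)/48957 = -31140/((-3405 - 14062) + (15 + 10*48²)) + 45/48957 = -31140/(-17467 + (15 + 10*2304)) + 45*(1/48957) = -31140/(-17467 + (15 + 23040)) + 15/16319 = -31140/(-17467 + 23055) + 15/16319 = -31140/5588 + 15/16319 = -31140*1/5588 + 15/16319 = -7785/1397 + 15/16319 = -127022460/22797643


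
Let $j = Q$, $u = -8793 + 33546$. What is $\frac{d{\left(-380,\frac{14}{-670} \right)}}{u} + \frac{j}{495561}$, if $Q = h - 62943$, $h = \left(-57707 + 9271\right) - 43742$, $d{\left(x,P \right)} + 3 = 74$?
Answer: $- \frac{1268175094}{4088873811} \approx -0.31015$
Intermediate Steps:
$d{\left(x,P \right)} = 71$ ($d{\left(x,P \right)} = -3 + 74 = 71$)
$h = -92178$ ($h = -48436 - 43742 = -92178$)
$u = 24753$
$Q = -155121$ ($Q = -92178 - 62943 = -155121$)
$j = -155121$
$\frac{d{\left(-380,\frac{14}{-670} \right)}}{u} + \frac{j}{495561} = \frac{71}{24753} - \frac{155121}{495561} = 71 \cdot \frac{1}{24753} - \frac{51707}{165187} = \frac{71}{24753} - \frac{51707}{165187} = - \frac{1268175094}{4088873811}$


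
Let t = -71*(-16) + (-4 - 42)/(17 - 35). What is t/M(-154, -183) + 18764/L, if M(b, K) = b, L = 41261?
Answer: -36072233/5198886 ≈ -6.9385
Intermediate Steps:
t = 10247/9 (t = 1136 - 46/(-18) = 1136 - 46*(-1/18) = 1136 + 23/9 = 10247/9 ≈ 1138.6)
t/M(-154, -183) + 18764/L = (10247/9)/(-154) + 18764/41261 = (10247/9)*(-1/154) + 18764*(1/41261) = -10247/1386 + 18764/41261 = -36072233/5198886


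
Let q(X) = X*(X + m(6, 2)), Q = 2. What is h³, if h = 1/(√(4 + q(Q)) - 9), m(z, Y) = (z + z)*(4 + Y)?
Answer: 4833/357911 + 790*√38/357911 ≈ 0.027110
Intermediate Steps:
m(z, Y) = 2*z*(4 + Y) (m(z, Y) = (2*z)*(4 + Y) = 2*z*(4 + Y))
q(X) = X*(72 + X) (q(X) = X*(X + 2*6*(4 + 2)) = X*(X + 2*6*6) = X*(X + 72) = X*(72 + X))
h = 1/(-9 + 2*√38) (h = 1/(√(4 + 2*(72 + 2)) - 9) = 1/(√(4 + 2*74) - 9) = 1/(√(4 + 148) - 9) = 1/(√152 - 9) = 1/(2*√38 - 9) = 1/(-9 + 2*√38) ≈ 0.30041)
h³ = (9/71 + 2*√38/71)³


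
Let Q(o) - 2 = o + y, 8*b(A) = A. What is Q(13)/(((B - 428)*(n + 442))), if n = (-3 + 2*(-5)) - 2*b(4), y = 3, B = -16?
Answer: -3/31672 ≈ -9.4721e-5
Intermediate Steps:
b(A) = A/8
n = -14 (n = (-3 + 2*(-5)) - 4/4 = (-3 - 10) - 2*½ = -13 - 1 = -14)
Q(o) = 5 + o (Q(o) = 2 + (o + 3) = 2 + (3 + o) = 5 + o)
Q(13)/(((B - 428)*(n + 442))) = (5 + 13)/(((-16 - 428)*(-14 + 442))) = 18/((-444*428)) = 18/(-190032) = 18*(-1/190032) = -3/31672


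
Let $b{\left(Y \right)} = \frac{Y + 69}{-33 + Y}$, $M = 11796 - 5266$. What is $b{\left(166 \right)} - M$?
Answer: $- \frac{868255}{133} \approx -6528.2$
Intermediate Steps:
$M = 6530$
$b{\left(Y \right)} = \frac{69 + Y}{-33 + Y}$
$b{\left(166 \right)} - M = \frac{69 + 166}{-33 + 166} - 6530 = \frac{1}{133} \cdot 235 - 6530 = \frac{235}{133} - 6530 = - \frac{868255}{133}$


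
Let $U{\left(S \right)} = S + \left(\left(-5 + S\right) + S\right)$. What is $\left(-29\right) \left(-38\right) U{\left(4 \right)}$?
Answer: $7714$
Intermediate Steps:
$U{\left(S \right)} = -5 + 3 S$ ($U{\left(S \right)} = S + \left(-5 + 2 S\right) = -5 + 3 S$)
$\left(-29\right) \left(-38\right) U{\left(4 \right)} = \left(-29\right) \left(-38\right) \left(-5 + 3 \cdot 4\right) = 1102 \left(-5 + 12\right) = 1102 \cdot 7 = 7714$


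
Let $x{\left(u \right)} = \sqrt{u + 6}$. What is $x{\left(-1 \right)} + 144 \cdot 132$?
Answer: $19008 + \sqrt{5} \approx 19010.0$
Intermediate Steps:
$x{\left(u \right)} = \sqrt{6 + u}$
$x{\left(-1 \right)} + 144 \cdot 132 = \sqrt{6 - 1} + 144 \cdot 132 = \sqrt{5} + 19008 = 19008 + \sqrt{5}$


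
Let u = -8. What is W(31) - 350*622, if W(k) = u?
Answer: -217708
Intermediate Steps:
W(k) = -8
W(31) - 350*622 = -8 - 350*622 = -8 - 217700 = -217708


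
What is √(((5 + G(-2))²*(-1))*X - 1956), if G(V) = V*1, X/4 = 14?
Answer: 2*I*√615 ≈ 49.598*I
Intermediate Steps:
X = 56 (X = 4*14 = 56)
G(V) = V
√(((5 + G(-2))²*(-1))*X - 1956) = √(((5 - 2)²*(-1))*56 - 1956) = √((3²*(-1))*56 - 1956) = √((9*(-1))*56 - 1956) = √(-9*56 - 1956) = √(-504 - 1956) = √(-2460) = 2*I*√615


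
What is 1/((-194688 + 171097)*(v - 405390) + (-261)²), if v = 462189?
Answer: -1/1339877088 ≈ -7.4634e-10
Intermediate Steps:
1/((-194688 + 171097)*(v - 405390) + (-261)²) = 1/((-194688 + 171097)*(462189 - 405390) + (-261)²) = 1/(-23591*56799 + 68121) = 1/(-1339945209 + 68121) = 1/(-1339877088) = -1/1339877088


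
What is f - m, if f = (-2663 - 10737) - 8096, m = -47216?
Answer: 25720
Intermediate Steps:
f = -21496 (f = -13400 - 8096 = -21496)
f - m = -21496 - 1*(-47216) = -21496 + 47216 = 25720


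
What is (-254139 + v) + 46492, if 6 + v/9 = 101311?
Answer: 704098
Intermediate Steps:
v = 911745 (v = -54 + 9*101311 = -54 + 911799 = 911745)
(-254139 + v) + 46492 = (-254139 + 911745) + 46492 = 657606 + 46492 = 704098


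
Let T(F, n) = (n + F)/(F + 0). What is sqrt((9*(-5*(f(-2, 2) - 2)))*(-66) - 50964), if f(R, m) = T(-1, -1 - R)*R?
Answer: 2*I*sqrt(14226) ≈ 238.55*I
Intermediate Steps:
T(F, n) = (F + n)/F
f(R, m) = R*(2 + R) (f(R, m) = ((-1 + (-1 - R))/(-1))*R = (-(-2 - R))*R = (2 + R)*R = R*(2 + R))
sqrt((9*(-5*(f(-2, 2) - 2)))*(-66) - 50964) = sqrt((9*(-5*(-2*(2 - 2) - 2)))*(-66) - 50964) = sqrt((9*(-5*(-2*0 - 2)))*(-66) - 50964) = sqrt((9*(-5*(0 - 2)))*(-66) - 50964) = sqrt((9*(-5*(-2)))*(-66) - 50964) = sqrt((9*10)*(-66) - 50964) = sqrt(90*(-66) - 50964) = sqrt(-5940 - 50964) = sqrt(-56904) = 2*I*sqrt(14226)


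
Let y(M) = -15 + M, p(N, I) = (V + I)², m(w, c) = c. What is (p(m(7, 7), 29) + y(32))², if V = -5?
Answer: 351649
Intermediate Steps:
p(N, I) = (-5 + I)²
(p(m(7, 7), 29) + y(32))² = ((-5 + 29)² + (-15 + 32))² = (24² + 17)² = (576 + 17)² = 593² = 351649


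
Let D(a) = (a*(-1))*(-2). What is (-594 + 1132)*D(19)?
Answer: 20444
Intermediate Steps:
D(a) = 2*a (D(a) = -a*(-2) = 2*a)
(-594 + 1132)*D(19) = (-594 + 1132)*(2*19) = 538*38 = 20444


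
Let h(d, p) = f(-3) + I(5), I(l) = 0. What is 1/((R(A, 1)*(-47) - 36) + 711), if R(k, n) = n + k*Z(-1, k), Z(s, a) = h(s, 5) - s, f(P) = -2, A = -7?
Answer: 1/299 ≈ 0.0033445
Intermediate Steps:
h(d, p) = -2 (h(d, p) = -2 + 0 = -2)
Z(s, a) = -2 - s
R(k, n) = n - k (R(k, n) = n + k*(-2 - 1*(-1)) = n + k*(-2 + 1) = n + k*(-1) = n - k)
1/((R(A, 1)*(-47) - 36) + 711) = 1/(((1 - 1*(-7))*(-47) - 36) + 711) = 1/(((1 + 7)*(-47) - 36) + 711) = 1/((8*(-47) - 36) + 711) = 1/((-376 - 36) + 711) = 1/(-412 + 711) = 1/299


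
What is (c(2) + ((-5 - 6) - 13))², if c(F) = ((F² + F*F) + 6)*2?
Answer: 16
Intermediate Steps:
c(F) = 12 + 4*F² (c(F) = ((F² + F²) + 6)*2 = (2*F² + 6)*2 = (6 + 2*F²)*2 = 12 + 4*F²)
(c(2) + ((-5 - 6) - 13))² = ((12 + 4*2²) + ((-5 - 6) - 13))² = ((12 + 4*4) + (-11 - 13))² = ((12 + 16) - 24)² = (28 - 24)² = 4² = 16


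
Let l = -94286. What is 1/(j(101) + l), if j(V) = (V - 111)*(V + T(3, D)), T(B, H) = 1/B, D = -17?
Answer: -3/285898 ≈ -1.0493e-5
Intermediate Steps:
j(V) = (-111 + V)*(⅓ + V) (j(V) = (V - 111)*(V + 1/3) = (-111 + V)*(V + ⅓) = (-111 + V)*(⅓ + V))
1/(j(101) + l) = 1/((-37 + 101² - 332/3*101) - 94286) = 1/((-37 + 10201 - 33532/3) - 94286) = 1/(-3040/3 - 94286) = 1/(-285898/3) = -3/285898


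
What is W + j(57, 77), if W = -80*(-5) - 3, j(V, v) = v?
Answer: 474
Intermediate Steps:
W = 397 (W = 400 - 3 = 397)
W + j(57, 77) = 397 + 77 = 474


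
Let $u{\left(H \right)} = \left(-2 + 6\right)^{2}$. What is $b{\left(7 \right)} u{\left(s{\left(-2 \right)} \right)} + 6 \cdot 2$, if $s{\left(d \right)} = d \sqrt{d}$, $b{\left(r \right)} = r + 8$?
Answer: $252$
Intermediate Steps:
$b{\left(r \right)} = 8 + r$
$s{\left(d \right)} = d^{\frac{3}{2}}$
$u{\left(H \right)} = 16$ ($u{\left(H \right)} = 4^{2} = 16$)
$b{\left(7 \right)} u{\left(s{\left(-2 \right)} \right)} + 6 \cdot 2 = \left(8 + 7\right) 16 + 6 \cdot 2 = 15 \cdot 16 + 12 = 240 + 12 = 252$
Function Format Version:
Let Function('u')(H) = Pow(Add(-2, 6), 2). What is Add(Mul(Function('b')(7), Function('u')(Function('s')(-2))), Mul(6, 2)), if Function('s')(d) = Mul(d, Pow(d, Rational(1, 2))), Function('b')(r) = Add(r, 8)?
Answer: 252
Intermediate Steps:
Function('b')(r) = Add(8, r)
Function('s')(d) = Pow(d, Rational(3, 2))
Function('u')(H) = 16 (Function('u')(H) = Pow(4, 2) = 16)
Add(Mul(Function('b')(7), Function('u')(Function('s')(-2))), Mul(6, 2)) = Add(Mul(Add(8, 7), 16), Mul(6, 2)) = Add(Mul(15, 16), 12) = Add(240, 12) = 252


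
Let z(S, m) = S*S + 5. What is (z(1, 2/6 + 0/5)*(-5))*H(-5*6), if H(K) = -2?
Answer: 60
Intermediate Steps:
z(S, m) = 5 + S² (z(S, m) = S² + 5 = 5 + S²)
(z(1, 2/6 + 0/5)*(-5))*H(-5*6) = ((5 + 1²)*(-5))*(-2) = ((5 + 1)*(-5))*(-2) = (6*(-5))*(-2) = -30*(-2) = 60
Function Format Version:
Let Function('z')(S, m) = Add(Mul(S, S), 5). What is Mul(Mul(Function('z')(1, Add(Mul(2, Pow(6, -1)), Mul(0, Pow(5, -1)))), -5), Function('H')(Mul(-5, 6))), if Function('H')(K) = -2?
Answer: 60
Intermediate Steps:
Function('z')(S, m) = Add(5, Pow(S, 2)) (Function('z')(S, m) = Add(Pow(S, 2), 5) = Add(5, Pow(S, 2)))
Mul(Mul(Function('z')(1, Add(Mul(2, Pow(6, -1)), Mul(0, Pow(5, -1)))), -5), Function('H')(Mul(-5, 6))) = Mul(Mul(Add(5, Pow(1, 2)), -5), -2) = Mul(Mul(Add(5, 1), -5), -2) = Mul(Mul(6, -5), -2) = Mul(-30, -2) = 60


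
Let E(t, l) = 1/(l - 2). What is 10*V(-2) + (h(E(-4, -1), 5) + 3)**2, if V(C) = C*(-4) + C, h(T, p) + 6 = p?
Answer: 64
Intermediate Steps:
E(t, l) = 1/(-2 + l)
h(T, p) = -6 + p
V(C) = -3*C (V(C) = -4*C + C = -3*C)
10*V(-2) + (h(E(-4, -1), 5) + 3)**2 = 10*(-3*(-2)) + ((-6 + 5) + 3)**2 = 10*6 + (-1 + 3)**2 = 60 + 2**2 = 60 + 4 = 64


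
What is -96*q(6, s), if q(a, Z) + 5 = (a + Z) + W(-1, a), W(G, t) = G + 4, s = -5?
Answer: 96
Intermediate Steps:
W(G, t) = 4 + G
q(a, Z) = -2 + Z + a (q(a, Z) = -5 + ((a + Z) + (4 - 1)) = -5 + ((Z + a) + 3) = -5 + (3 + Z + a) = -2 + Z + a)
-96*q(6, s) = -96*(-2 - 5 + 6) = -96*(-1) = 96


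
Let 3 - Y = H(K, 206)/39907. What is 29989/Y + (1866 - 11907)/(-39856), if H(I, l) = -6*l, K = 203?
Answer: 47699720421925/4820862192 ≈ 9894.4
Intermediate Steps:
Y = 120957/39907 (Y = 3 - (-6*206)/39907 = 3 - (-1236)/39907 = 3 - 1*(-1236/39907) = 3 + 1236/39907 = 120957/39907 ≈ 3.0310)
29989/Y + (1866 - 11907)/(-39856) = 29989/(120957/39907) + (1866 - 11907)/(-39856) = 29989*(39907/120957) - 10041*(-1/39856) = 1196771023/120957 + 10041/39856 = 47699720421925/4820862192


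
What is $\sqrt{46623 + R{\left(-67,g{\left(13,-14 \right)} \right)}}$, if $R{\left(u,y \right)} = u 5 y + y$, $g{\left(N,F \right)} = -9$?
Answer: $\sqrt{49629} \approx 222.78$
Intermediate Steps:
$R{\left(u,y \right)} = y + 5 u y$ ($R{\left(u,y \right)} = 5 u y + y = y + 5 u y$)
$\sqrt{46623 + R{\left(-67,g{\left(13,-14 \right)} \right)}} = \sqrt{46623 - 9 \left(1 + 5 \left(-67\right)\right)} = \sqrt{46623 - 9 \left(1 - 335\right)} = \sqrt{46623 - -3006} = \sqrt{46623 + 3006} = \sqrt{49629}$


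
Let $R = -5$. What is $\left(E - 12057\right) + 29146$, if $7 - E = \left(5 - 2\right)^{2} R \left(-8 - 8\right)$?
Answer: $16376$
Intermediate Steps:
$E = -713$ ($E = 7 - \left(5 - 2\right)^{2} \left(-5\right) \left(-8 - 8\right) = 7 - 3^{2} \left(-5\right) \left(-16\right) = 7 - 9 \left(-5\right) \left(-16\right) = 7 - \left(-45\right) \left(-16\right) = 7 - 720 = -713$)
$\left(E - 12057\right) + 29146 = \left(-713 - 12057\right) + 29146 = -12770 + 29146 = 16376$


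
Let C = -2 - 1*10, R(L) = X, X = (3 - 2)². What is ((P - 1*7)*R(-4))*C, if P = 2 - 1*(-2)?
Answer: 36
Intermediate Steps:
X = 1 (X = 1² = 1)
R(L) = 1
P = 4 (P = 2 + 2 = 4)
C = -12 (C = -2 - 10 = -12)
((P - 1*7)*R(-4))*C = ((4 - 1*7)*1)*(-12) = ((4 - 7)*1)*(-12) = -3*1*(-12) = -3*(-12) = 36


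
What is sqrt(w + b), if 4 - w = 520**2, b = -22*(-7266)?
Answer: 28*I*sqrt(141) ≈ 332.48*I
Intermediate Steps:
b = 159852
w = -270396 (w = 4 - 1*520**2 = 4 - 1*270400 = 4 - 270400 = -270396)
sqrt(w + b) = sqrt(-270396 + 159852) = sqrt(-110544) = 28*I*sqrt(141)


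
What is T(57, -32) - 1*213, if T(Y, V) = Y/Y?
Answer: -212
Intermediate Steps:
T(Y, V) = 1
T(57, -32) - 1*213 = 1 - 1*213 = 1 - 213 = -212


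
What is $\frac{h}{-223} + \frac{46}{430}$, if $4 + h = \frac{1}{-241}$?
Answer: $\frac{1443564}{11554745} \approx 0.12493$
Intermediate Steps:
$h = - \frac{965}{241}$ ($h = -4 + \frac{1}{-241} = -4 - \frac{1}{241} = - \frac{965}{241} \approx -4.0042$)
$\frac{h}{-223} + \frac{46}{430} = - \frac{965}{241 \left(-223\right)} + \frac{46}{430} = \left(- \frac{965}{241}\right) \left(- \frac{1}{223}\right) + 46 \cdot \frac{1}{430} = \frac{965}{53743} + \frac{23}{215} = \frac{1443564}{11554745}$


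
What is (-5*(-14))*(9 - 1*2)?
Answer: 490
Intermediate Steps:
(-5*(-14))*(9 - 1*2) = 70*(9 - 2) = 70*7 = 490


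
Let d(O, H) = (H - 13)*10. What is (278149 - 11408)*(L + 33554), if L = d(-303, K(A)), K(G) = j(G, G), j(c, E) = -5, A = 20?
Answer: 8902214134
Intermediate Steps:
K(G) = -5
d(O, H) = -130 + 10*H (d(O, H) = (-13 + H)*10 = -130 + 10*H)
L = -180 (L = -130 + 10*(-5) = -130 - 50 = -180)
(278149 - 11408)*(L + 33554) = (278149 - 11408)*(-180 + 33554) = 266741*33374 = 8902214134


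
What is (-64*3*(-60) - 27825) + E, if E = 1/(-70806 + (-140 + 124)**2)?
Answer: -1150317751/70550 ≈ -16305.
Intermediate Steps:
E = -1/70550 (E = 1/(-70806 + (-16)**2) = 1/(-70806 + 256) = 1/(-70550) = -1/70550 ≈ -1.4174e-5)
(-64*3*(-60) - 27825) + E = (-64*3*(-60) - 27825) - 1/70550 = (-192*(-60) - 27825) - 1/70550 = (11520 - 27825) - 1/70550 = -16305 - 1/70550 = -1150317751/70550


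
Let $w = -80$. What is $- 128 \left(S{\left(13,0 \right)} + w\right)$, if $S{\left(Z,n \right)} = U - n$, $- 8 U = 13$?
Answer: $10448$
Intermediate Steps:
$U = - \frac{13}{8}$ ($U = \left(- \frac{1}{8}\right) 13 = - \frac{13}{8} \approx -1.625$)
$S{\left(Z,n \right)} = - \frac{13}{8} - n$
$- 128 \left(S{\left(13,0 \right)} + w\right) = - 128 \left(\left(- \frac{13}{8} - 0\right) - 80\right) = - 128 \left(\left(- \frac{13}{8} + 0\right) - 80\right) = - 128 \left(- \frac{13}{8} - 80\right) = \left(-128\right) \left(- \frac{653}{8}\right) = 10448$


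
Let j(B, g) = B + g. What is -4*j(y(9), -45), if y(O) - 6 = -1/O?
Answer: 1408/9 ≈ 156.44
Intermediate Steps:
y(O) = 6 - 1/O
-4*j(y(9), -45) = -4*((6 - 1/9) - 45) = -4*(53/9 - 45) = -4*(-352/9) = 1408/9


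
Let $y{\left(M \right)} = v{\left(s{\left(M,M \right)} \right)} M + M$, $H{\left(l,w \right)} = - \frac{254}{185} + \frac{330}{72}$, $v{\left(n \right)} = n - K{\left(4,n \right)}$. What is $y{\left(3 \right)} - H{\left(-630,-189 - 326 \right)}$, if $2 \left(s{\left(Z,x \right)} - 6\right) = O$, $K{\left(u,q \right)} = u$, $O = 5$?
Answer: $\frac{29503}{2220} \approx 13.29$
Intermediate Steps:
$s{\left(Z,x \right)} = \frac{17}{2}$ ($s{\left(Z,x \right)} = 6 + \frac{1}{2} \cdot 5 = 6 + \frac{5}{2} = \frac{17}{2}$)
$v{\left(n \right)} = -4 + n$ ($v{\left(n \right)} = n - 4 = -4 + n$)
$H{\left(l,w \right)} = \frac{7127}{2220}$ ($H{\left(l,w \right)} = \left(-254\right) \frac{1}{185} + 330 \cdot \frac{1}{72} = - \frac{254}{185} + \frac{55}{12} = \frac{7127}{2220}$)
$y{\left(M \right)} = \frac{11 M}{2}$ ($y{\left(M \right)} = \left(-4 + \frac{17}{2}\right) M + M = \frac{9 M}{2} + M = \frac{11 M}{2}$)
$y{\left(3 \right)} - H{\left(-630,-189 - 326 \right)} = \frac{11}{2} \cdot 3 - \frac{7127}{2220} = \frac{33}{2} - \frac{7127}{2220} = \frac{29503}{2220}$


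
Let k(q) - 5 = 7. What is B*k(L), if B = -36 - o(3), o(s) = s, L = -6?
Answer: -468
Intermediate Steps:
k(q) = 12 (k(q) = 5 + 7 = 12)
B = -39 (B = -36 - 1*3 = -36 - 3 = -39)
B*k(L) = -39*12 = -468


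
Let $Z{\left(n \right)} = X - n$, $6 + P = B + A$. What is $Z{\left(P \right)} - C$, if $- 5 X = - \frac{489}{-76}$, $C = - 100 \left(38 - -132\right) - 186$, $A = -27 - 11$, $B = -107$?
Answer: $\frac{6587571}{380} \approx 17336.0$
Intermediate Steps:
$A = -38$ ($A = -27 - 11 = -38$)
$C = -17186$ ($C = - 100 \left(38 + 132\right) - 186 = \left(-100\right) 170 - 186 = -17000 - 186 = -17186$)
$P = -151$ ($P = -6 - 145 = -151$)
$X = - \frac{489}{380}$ ($X = - \frac{\left(-489\right) \frac{1}{-76}}{5} = - \frac{\left(-489\right) \left(- \frac{1}{76}\right)}{5} = \left(- \frac{1}{5}\right) \frac{489}{76} = - \frac{489}{380} \approx -1.2868$)
$Z{\left(n \right)} = - \frac{489}{380} - n$
$Z{\left(P \right)} - C = \left(- \frac{489}{380} - -151\right) - -17186 = \left(- \frac{489}{380} + 151\right) + 17186 = \frac{56891}{380} + 17186 = \frac{6587571}{380}$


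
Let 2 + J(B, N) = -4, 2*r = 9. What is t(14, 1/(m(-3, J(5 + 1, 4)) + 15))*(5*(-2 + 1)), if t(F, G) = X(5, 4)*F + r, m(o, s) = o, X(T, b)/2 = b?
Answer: -1165/2 ≈ -582.50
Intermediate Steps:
r = 9/2 (r = (1/2)*9 = 9/2 ≈ 4.5000)
X(T, b) = 2*b
J(B, N) = -6 (J(B, N) = -2 - 4 = -6)
t(F, G) = 9/2 + 8*F (t(F, G) = (2*4)*F + 9/2 = 8*F + 9/2 = 9/2 + 8*F)
t(14, 1/(m(-3, J(5 + 1, 4)) + 15))*(5*(-2 + 1)) = (9/2 + 8*14)*(5*(-2 + 1)) = (9/2 + 112)*(5*(-1)) = (233/2)*(-5) = -1165/2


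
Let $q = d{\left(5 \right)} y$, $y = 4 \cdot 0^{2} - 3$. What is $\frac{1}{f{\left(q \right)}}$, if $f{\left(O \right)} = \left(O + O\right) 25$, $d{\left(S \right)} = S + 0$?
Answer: $- \frac{1}{750} \approx -0.0013333$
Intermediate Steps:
$d{\left(S \right)} = S$
$y = -3$ ($y = 4 \cdot 0 - 3 = 0 - 3 = -3$)
$q = -15$ ($q = 5 \left(-3\right) = -15$)
$f{\left(O \right)} = 50 O$ ($f{\left(O \right)} = 2 O 25 = 50 O$)
$\frac{1}{f{\left(q \right)}} = \frac{1}{50 \left(-15\right)} = \frac{1}{-750} = - \frac{1}{750}$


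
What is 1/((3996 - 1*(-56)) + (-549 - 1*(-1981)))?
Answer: 1/5484 ≈ 0.00018235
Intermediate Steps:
1/((3996 - 1*(-56)) + (-549 - 1*(-1981))) = 1/((3996 + 56) + (-549 + 1981)) = 1/(4052 + 1432) = 1/5484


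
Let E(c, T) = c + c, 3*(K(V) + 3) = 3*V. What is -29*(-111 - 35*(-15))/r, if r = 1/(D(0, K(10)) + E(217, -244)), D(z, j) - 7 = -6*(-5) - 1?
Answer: -5642820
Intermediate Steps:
K(V) = -3 + V (K(V) = -3 + (3*V)/3 = -3 + V)
D(z, j) = 36 (D(z, j) = 7 + (-6*(-5) - 1) = 7 + (30 - 1) = 7 + 29 = 36)
E(c, T) = 2*c
r = 1/470 (r = 1/(36 + 2*217) = 1/(36 + 434) = 1/470 ≈ 0.0021277)
-29*(-111 - 35*(-15))/r = -29*(-111 - 35*(-15))/1/470 = -29*(-111 + 525)*470 = -12006*470 = -29*194580 = -5642820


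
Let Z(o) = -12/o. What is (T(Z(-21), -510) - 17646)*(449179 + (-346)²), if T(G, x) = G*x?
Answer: -71431593990/7 ≈ -1.0205e+10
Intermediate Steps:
(T(Z(-21), -510) - 17646)*(449179 + (-346)²) = (-12/(-21)*(-510) - 17646)*(449179 + (-346)²) = (-12*(-1/21)*(-510) - 17646)*(449179 + 119716) = ((4/7)*(-510) - 17646)*568895 = (-2040/7 - 17646)*568895 = -125562/7*568895 = -71431593990/7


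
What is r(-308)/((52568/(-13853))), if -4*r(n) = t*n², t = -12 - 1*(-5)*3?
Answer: 246403311/13142 ≈ 18749.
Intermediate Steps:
t = 3 (t = -12 - (-5)*3 = -12 - 1*(-15) = -12 + 15 = 3)
r(n) = -3*n²/4
r(-308)/((52568/(-13853))) = (-¾*(-308)²)/((52568/(-13853))) = (-¾*94864)/((52568*(-1/13853))) = -71148/(-52568/13853) = -71148*(-13853/52568) = 246403311/13142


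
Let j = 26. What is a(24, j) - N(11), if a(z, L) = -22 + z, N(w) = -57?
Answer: 59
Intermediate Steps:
a(24, j) - N(11) = (-22 + 24) - 1*(-57) = 2 + 57 = 59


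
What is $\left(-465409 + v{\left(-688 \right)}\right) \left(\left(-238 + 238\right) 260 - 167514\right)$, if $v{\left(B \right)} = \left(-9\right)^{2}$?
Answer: $77948954592$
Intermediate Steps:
$v{\left(B \right)} = 81$
$\left(-465409 + v{\left(-688 \right)}\right) \left(\left(-238 + 238\right) 260 - 167514\right) = \left(-465409 + 81\right) \left(\left(-238 + 238\right) 260 - 167514\right) = - 465328 \left(0 \cdot 260 - 167514\right) = - 465328 \left(0 - 167514\right) = \left(-465328\right) \left(-167514\right) = 77948954592$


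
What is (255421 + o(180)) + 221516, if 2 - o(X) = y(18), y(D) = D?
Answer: 476921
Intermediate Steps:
o(X) = -16 (o(X) = 2 - 1*18 = 2 - 18 = -16)
(255421 + o(180)) + 221516 = (255421 - 16) + 221516 = 255405 + 221516 = 476921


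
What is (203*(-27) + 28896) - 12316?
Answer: 11099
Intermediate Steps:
(203*(-27) + 28896) - 12316 = (-5481 + 28896) - 12316 = 23415 - 12316 = 11099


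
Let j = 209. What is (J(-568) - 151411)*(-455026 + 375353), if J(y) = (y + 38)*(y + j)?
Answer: -3096013107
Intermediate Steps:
J(y) = (38 + y)*(209 + y) (J(y) = (y + 38)*(y + 209) = (38 + y)*(209 + y))
(J(-568) - 151411)*(-455026 + 375353) = ((7942 + (-568)² + 247*(-568)) - 151411)*(-455026 + 375353) = ((7942 + 322624 - 140296) - 151411)*(-79673) = (190270 - 151411)*(-79673) = 38859*(-79673) = -3096013107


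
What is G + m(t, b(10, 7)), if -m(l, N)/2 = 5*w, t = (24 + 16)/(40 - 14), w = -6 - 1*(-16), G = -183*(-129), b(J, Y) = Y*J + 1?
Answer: 23507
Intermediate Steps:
b(J, Y) = 1 + J*Y (b(J, Y) = J*Y + 1 = 1 + J*Y)
G = 23607
w = 10 (w = -6 + 16 = 10)
t = 20/13 (t = 40/26 = 40*(1/26) = 20/13 ≈ 1.5385)
m(l, N) = -100 (m(l, N) = -10*10 = -2*50 = -100)
G + m(t, b(10, 7)) = 23607 - 100 = 23507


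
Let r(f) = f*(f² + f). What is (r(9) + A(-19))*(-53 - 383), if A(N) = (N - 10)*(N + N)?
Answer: -833632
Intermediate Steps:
r(f) = f*(f + f²)
A(N) = 2*N*(-10 + N) (A(N) = (-10 + N)*(2*N) = 2*N*(-10 + N))
(r(9) + A(-19))*(-53 - 383) = (9²*(1 + 9) + 2*(-19)*(-10 - 19))*(-53 - 383) = (81*10 + 2*(-19)*(-29))*(-436) = (810 + 1102)*(-436) = 1912*(-436) = -833632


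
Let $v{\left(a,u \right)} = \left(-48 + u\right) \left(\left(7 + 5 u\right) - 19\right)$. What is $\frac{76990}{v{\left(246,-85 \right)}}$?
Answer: $\frac{76990}{58121} \approx 1.3246$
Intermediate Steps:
$v{\left(a,u \right)} = \left(-48 + u\right) \left(-12 + 5 u\right)$ ($v{\left(a,u \right)} = \left(-48 + u\right) \left(\left(7 + 5 u\right) - 19\right) = \left(-48 + u\right) \left(-12 + 5 u\right)$)
$\frac{76990}{v{\left(246,-85 \right)}} = \frac{76990}{576 - -21420 + 5 \left(-85\right)^{2}} = \frac{76990}{576 + 21420 + 5 \cdot 7225} = \frac{76990}{576 + 21420 + 36125} = \frac{76990}{58121}$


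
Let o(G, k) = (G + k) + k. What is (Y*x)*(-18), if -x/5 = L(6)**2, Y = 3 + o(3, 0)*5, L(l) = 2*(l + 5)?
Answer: 784080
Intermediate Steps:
o(G, k) = G + 2*k
L(l) = 10 + 2*l (L(l) = 2*(5 + l) = 10 + 2*l)
Y = 18 (Y = 3 + (3 + 2*0)*5 = 3 + (3 + 0)*5 = 3 + 3*5 = 3 + 15 = 18)
x = -2420 (x = -5*(10 + 2*6)**2 = -5*(10 + 12)**2 = -5*22**2 = -5*484 = -2420)
(Y*x)*(-18) = (18*(-2420))*(-18) = -43560*(-18) = 784080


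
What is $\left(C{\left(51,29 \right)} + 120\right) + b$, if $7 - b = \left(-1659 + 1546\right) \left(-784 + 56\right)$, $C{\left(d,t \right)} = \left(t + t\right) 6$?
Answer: $-81789$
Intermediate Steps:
$C{\left(d,t \right)} = 12 t$ ($C{\left(d,t \right)} = 2 t 6 = 12 t$)
$b = -82257$ ($b = 7 - \left(-1659 + 1546\right) \left(-784 + 56\right) = 7 - \left(-113\right) \left(-728\right) = 7 - 82264 = -82257$)
$\left(C{\left(51,29 \right)} + 120\right) + b = \left(12 \cdot 29 + 120\right) - 82257 = \left(348 + 120\right) - 82257 = 468 - 82257 = -81789$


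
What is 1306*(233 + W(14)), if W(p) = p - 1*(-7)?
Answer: 331724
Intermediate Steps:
W(p) = 7 + p (W(p) = p + 7 = 7 + p)
1306*(233 + W(14)) = 1306*(233 + (7 + 14)) = 1306*(233 + 21) = 1306*254 = 331724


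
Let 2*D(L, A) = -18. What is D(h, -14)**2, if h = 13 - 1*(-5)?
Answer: 81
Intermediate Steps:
h = 18 (h = 13 + 5 = 18)
D(L, A) = -9 (D(L, A) = (1/2)*(-18) = -9)
D(h, -14)**2 = (-9)**2 = 81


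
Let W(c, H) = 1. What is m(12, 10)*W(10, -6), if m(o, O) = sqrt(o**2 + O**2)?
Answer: 2*sqrt(61) ≈ 15.620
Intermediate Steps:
m(o, O) = sqrt(O**2 + o**2)
m(12, 10)*W(10, -6) = sqrt(10**2 + 12**2)*1 = sqrt(100 + 144)*1 = sqrt(244)*1 = (2*sqrt(61))*1 = 2*sqrt(61)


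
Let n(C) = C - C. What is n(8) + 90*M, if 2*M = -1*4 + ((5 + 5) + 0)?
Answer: 270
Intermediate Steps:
n(C) = 0
M = 3 (M = (-1*4 + ((5 + 5) + 0))/2 = (-4 + (10 + 0))/2 = (-4 + 10)/2 = (1/2)*6 = 3)
n(8) + 90*M = 0 + 90*3 = 0 + 270 = 270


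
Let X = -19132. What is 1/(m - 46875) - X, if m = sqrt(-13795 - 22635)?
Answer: 8407756573877/439460411 - I*sqrt(36430)/2197302055 ≈ 19132.0 - 8.6864e-8*I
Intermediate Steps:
m = I*sqrt(36430) (m = sqrt(-36430) = I*sqrt(36430) ≈ 190.87*I)
1/(m - 46875) - X = 1/(I*sqrt(36430) - 46875) - 1*(-19132) = 1/(-46875 + I*sqrt(36430)) + 19132 = 19132 + 1/(-46875 + I*sqrt(36430))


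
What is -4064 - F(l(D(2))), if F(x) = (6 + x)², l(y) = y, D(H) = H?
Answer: -4128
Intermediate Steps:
-4064 - F(l(D(2))) = -4064 - (6 + 2)² = -4064 - 1*8² = -4064 - 1*64 = -4064 - 64 = -4128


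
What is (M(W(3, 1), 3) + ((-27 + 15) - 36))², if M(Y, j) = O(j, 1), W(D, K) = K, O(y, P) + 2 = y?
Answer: 2209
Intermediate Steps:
O(y, P) = -2 + y
M(Y, j) = -2 + j
(M(W(3, 1), 3) + ((-27 + 15) - 36))² = ((-2 + 3) + ((-27 + 15) - 36))² = (1 + (-12 - 36))² = (1 - 48)² = (-47)² = 2209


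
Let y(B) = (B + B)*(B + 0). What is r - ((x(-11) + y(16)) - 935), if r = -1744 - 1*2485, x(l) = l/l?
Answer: -3807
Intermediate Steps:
x(l) = 1
r = -4229 (r = -1744 - 2485 = -4229)
y(B) = 2*B² (y(B) = (2*B)*B = 2*B²)
r - ((x(-11) + y(16)) - 935) = -4229 - ((1 + 2*16²) - 935) = -4229 - ((1 + 2*256) - 935) = -4229 - ((1 + 512) - 935) = -4229 - (513 - 935) = -4229 - 1*(-422) = -4229 + 422 = -3807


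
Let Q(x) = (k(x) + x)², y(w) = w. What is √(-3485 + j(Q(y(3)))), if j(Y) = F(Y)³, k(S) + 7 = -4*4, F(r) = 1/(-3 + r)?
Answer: 4*I*√5410592508118/157609 ≈ 59.034*I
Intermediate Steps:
k(S) = -23 (k(S) = -7 - 4*4 = -7 - 16 = -23)
Q(x) = (-23 + x)²
j(Y) = (-3 + Y)⁻³ (j(Y) = (1/(-3 + Y))³ = (-3 + Y)⁻³)
√(-3485 + j(Q(y(3)))) = √(-3485 + (-3 + (-23 + 3)²)⁻³) = √(-3485 + (-3 + (-20)²)⁻³) = √(-3485 + (-3 + 400)⁻³) = √(-3485 + 397⁻³) = √(-3485 + 1/62570773) = √(-218059143904/62570773) = 4*I*√5410592508118/157609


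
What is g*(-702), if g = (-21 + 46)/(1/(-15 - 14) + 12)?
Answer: -508950/347 ≈ -1466.7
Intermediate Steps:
g = 725/347 (g = 25/(1/(-29) + 12) = 25/(-1/29 + 12) = 25/(347/29) = 25*(29/347) = 725/347 ≈ 2.0893)
g*(-702) = (725/347)*(-702) = -508950/347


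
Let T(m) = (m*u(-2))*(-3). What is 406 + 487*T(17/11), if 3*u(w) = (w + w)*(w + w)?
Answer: -127998/11 ≈ -11636.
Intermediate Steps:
u(w) = 4*w²/3 (u(w) = ((w + w)*(w + w))/3 = ((2*w)*(2*w))/3 = (4*w²)/3 = 4*w²/3)
T(m) = -16*m (T(m) = (m*((4/3)*(-2)²))*(-3) = (m*((4/3)*4))*(-3) = (m*(16/3))*(-3) = (16*m/3)*(-3) = -16*m)
406 + 487*T(17/11) = 406 + 487*(-272/11) = 406 - 132464/11 = -127998/11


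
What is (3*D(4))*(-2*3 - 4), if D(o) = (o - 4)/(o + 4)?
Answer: 0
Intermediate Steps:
D(o) = (-4 + o)/(4 + o)
(3*D(4))*(-2*3 - 4) = (3*((-4 + 4)/(4 + 4)))*(-2*3 - 4) = (3*(0/8))*(-6 - 4) = (3*((1/8)*0))*(-10) = (3*0)*(-10) = 0*(-10) = 0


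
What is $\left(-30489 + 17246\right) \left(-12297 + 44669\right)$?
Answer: $-428702396$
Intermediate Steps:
$\left(-30489 + 17246\right) \left(-12297 + 44669\right) = \left(-13243\right) 32372 = -428702396$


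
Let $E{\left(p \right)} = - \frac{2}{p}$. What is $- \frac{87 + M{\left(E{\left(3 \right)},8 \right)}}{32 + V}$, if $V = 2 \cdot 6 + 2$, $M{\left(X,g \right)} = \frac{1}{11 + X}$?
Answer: $- \frac{1350}{713} \approx -1.8934$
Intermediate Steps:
$V = 14$ ($V = 12 + 2 = 14$)
$- \frac{87 + M{\left(E{\left(3 \right)},8 \right)}}{32 + V} = - \frac{87 + \frac{1}{11 - \frac{2}{3}}}{32 + 14} = - \frac{87 + \frac{1}{11 - \frac{2}{3}}}{46} = - \frac{87 + \frac{1}{\frac{31}{3}}}{46} = - \frac{87 + \frac{3}{31}}{46} = - \frac{2700}{31 \cdot 46} = \left(-1\right) \frac{1350}{713} = - \frac{1350}{713}$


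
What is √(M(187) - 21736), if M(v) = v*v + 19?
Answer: 2*√3313 ≈ 115.12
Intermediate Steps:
M(v) = 19 + v² (M(v) = v² + 19 = 19 + v²)
√(M(187) - 21736) = √((19 + 187²) - 21736) = √((19 + 34969) - 21736) = √(34988 - 21736) = √13252 = 2*√3313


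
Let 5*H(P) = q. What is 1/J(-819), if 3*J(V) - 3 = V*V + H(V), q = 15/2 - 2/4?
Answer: 15/3353827 ≈ 4.4725e-6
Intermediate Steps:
q = 7 (q = 15*(½) - 2*¼ = 15/2 - ½ = 7)
H(P) = 7/5 (H(P) = (⅕)*7 = 7/5)
J(V) = 22/15 + V²/3 (J(V) = 1 + (V*V + 7/5)/3 = 1 + (V² + 7/5)/3 = 1 + (7/5 + V²)/3 = 1 + (7/15 + V²/3) = 22/15 + V²/3)
1/J(-819) = 1/(22/15 + (⅓)*(-819)²) = 1/(22/15 + (⅓)*670761) = 1/(22/15 + 223587) = 1/(3353827/15) = 15/3353827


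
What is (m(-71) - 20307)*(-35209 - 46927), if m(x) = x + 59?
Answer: 1668921384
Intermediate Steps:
m(x) = 59 + x
(m(-71) - 20307)*(-35209 - 46927) = ((59 - 71) - 20307)*(-35209 - 46927) = (-12 - 20307)*(-82136) = -20319*(-82136) = 1668921384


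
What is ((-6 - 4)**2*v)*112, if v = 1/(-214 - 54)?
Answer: -2800/67 ≈ -41.791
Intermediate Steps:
v = -1/268 (v = 1/(-268) = -1/268 ≈ -0.0037313)
((-6 - 4)**2*v)*112 = ((-6 - 4)**2*(-1/268))*112 = ((-10)**2*(-1/268))*112 = (100*(-1/268))*112 = -25/67*112 = -2800/67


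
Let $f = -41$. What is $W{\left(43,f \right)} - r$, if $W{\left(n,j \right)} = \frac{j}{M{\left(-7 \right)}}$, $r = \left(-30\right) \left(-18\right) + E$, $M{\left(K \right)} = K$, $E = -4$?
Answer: $- \frac{3711}{7} \approx -530.14$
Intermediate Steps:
$r = 536$ ($r = \left(-30\right) \left(-18\right) - 4 = 540 - 4 = 536$)
$W{\left(n,j \right)} = - \frac{j}{7}$ ($W{\left(n,j \right)} = \frac{j}{-7} = j \left(- \frac{1}{7}\right) = - \frac{j}{7}$)
$W{\left(43,f \right)} - r = \left(- \frac{1}{7}\right) \left(-41\right) - 536 = \frac{41}{7} - 536 = - \frac{3711}{7}$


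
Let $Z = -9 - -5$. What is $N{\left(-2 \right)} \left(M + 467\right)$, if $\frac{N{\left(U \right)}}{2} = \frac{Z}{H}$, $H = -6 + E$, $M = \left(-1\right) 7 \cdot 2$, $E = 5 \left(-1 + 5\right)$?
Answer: $- \frac{1812}{7} \approx -258.86$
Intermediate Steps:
$E = 20$ ($E = 5 \cdot 4 = 20$)
$Z = -4$ ($Z = -9 + 5 = -4$)
$M = -14$ ($M = \left(-7\right) 2 = -14$)
$H = 14$ ($H = -6 + 20 = 14$)
$N{\left(U \right)} = - \frac{4}{7}$ ($N{\left(U \right)} = 2 \left(- \frac{4}{14}\right) = 2 \left(\left(-4\right) \frac{1}{14}\right) = 2 \left(- \frac{2}{7}\right) = - \frac{4}{7}$)
$N{\left(-2 \right)} \left(M + 467\right) = - \frac{4 \left(-14 + 467\right)}{7} = \left(- \frac{4}{7}\right) 453 = - \frac{1812}{7}$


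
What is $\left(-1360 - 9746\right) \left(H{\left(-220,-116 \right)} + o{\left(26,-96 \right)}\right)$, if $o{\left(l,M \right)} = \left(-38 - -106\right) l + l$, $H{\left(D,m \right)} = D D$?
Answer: $-557454564$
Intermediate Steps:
$H{\left(D,m \right)} = D^{2}$
$o{\left(l,M \right)} = 69 l$ ($o{\left(l,M \right)} = \left(-38 + 106\right) l + l = 68 l + l = 69 l$)
$\left(-1360 - 9746\right) \left(H{\left(-220,-116 \right)} + o{\left(26,-96 \right)}\right) = \left(-1360 - 9746\right) \left(\left(-220\right)^{2} + 69 \cdot 26\right) = - 11106 \left(48400 + 1794\right) = \left(-11106\right) 50194 = -557454564$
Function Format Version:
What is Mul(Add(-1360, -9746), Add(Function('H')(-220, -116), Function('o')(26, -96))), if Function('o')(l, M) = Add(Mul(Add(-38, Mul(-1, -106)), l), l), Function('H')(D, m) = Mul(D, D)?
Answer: -557454564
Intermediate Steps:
Function('H')(D, m) = Pow(D, 2)
Function('o')(l, M) = Mul(69, l) (Function('o')(l, M) = Add(Mul(Add(-38, 106), l), l) = Add(Mul(68, l), l) = Mul(69, l))
Mul(Add(-1360, -9746), Add(Function('H')(-220, -116), Function('o')(26, -96))) = Mul(Add(-1360, -9746), Add(Pow(-220, 2), Mul(69, 26))) = Mul(-11106, Add(48400, 1794)) = Mul(-11106, 50194) = -557454564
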